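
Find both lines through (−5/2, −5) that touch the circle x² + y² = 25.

4x + 3y = −25 and y = −5

Write the tangent as mx − y + (−5 − m·(−5/2)) = 0 and set its distance from the centre to 5:
(5/2m − (5))² = 25(m² + 1)
3m² + 4m = 0, so m = −4/3 or m = 0.
Through (−5/2, −5) these give 4x + 3y = −25 and y = −5.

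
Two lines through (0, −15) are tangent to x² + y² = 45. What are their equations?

2x − y = 15 and 2x + y = −15

A line y − (−15) = m(x − (0)) is tangent when its distance from (0, 0) is 3√5:
[m·(0) − (15)]² = 45(m² + 1)
m² − 4 = 0, so m = 2 or m = −2.
With m = 2: 2x − y = 15. With m = −2: 2x + y = −15.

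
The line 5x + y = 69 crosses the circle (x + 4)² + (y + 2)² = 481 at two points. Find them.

From the line, y = −5x + 69. Substituting:
26x² − 702x + 4576 = 0  ⟹  x² − 27x + 176 = 0
x = 16 or x = 11, giving (16, −11) and (11, 14).

(11, 14) and (16, −11)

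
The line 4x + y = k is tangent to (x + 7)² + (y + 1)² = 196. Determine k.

k = −29 ± 14√17

For a tangent, require d(centre, line) = r = 14.
|4·(−7) + 1·(−1) − k| / √17 = 14
|k − (−29)| = 14√17.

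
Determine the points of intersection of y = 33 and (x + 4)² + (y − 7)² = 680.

(−6, 33) and (−2, 33)

Express y = 33 and substitute into the circle:
x² + 8x + 12 = 0
x = −2 or x = −6, giving (−2, 33) and (−6, 33).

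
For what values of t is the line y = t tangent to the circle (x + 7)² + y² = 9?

t = −3 or t = 3

For a tangent, require d(centre, line) = r = 3.
|0·(−7) + 1·0 − t| / √1 = 3
|t| = 3, so t = 3 or t = −3.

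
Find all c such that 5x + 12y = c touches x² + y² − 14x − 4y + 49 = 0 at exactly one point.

c = 33 or c = 85

Tangency holds when the distance from the centre (7, 2) to the line equals the radius 2:
|5·7 + 12·2 − c| / √169 = 2
|c − (59)| = 2·13, so c = 85 or c = 33.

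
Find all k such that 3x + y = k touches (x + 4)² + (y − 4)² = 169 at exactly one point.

Tangency holds when the distance from the centre (−4, 4) to the line equals the radius 13:
|3·(−4) + 1·4 − k| / √10 = 13
|k − (−8)| = 13√10.

k = −8 ± 13√10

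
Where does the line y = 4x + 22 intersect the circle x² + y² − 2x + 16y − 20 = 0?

(−8, −10) and (−6, −2)

From the line, y = 4x + 22. Substituting:
17x² + 238x + 816 = 0  ⟹  x² + 14x + 48 = 0
x = −6 or x = −8, giving (−6, −2) and (−8, −10).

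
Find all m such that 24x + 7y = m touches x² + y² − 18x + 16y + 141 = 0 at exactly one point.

For a tangent, require d(centre, line) = r = 2.
|24·9 + 7·(−8) − m| / √625 = 2
|m − (160)| = 2·25, so m = 210 or m = 110.

m = 110 or m = 210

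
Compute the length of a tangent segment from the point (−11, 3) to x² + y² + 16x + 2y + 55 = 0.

√15

With centre O = (−8, −1), |OP|² = 25 and r² = 10.
By the tangent–radius right angle, tangent length = √(|PO|² − r²) = √15.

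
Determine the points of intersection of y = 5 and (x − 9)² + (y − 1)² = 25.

From the line, y = 5. Substituting:
x² − 18x + 72 = 0
x = 12 or x = 6, giving (12, 5) and (6, 5).

(6, 5) and (12, 5)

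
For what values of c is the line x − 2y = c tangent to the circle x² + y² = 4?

c = ±2√5

For a tangent, require d(centre, line) = r = 2.
|1·0 − 2·0 − c| / √5 = 2
|c| = 2√5.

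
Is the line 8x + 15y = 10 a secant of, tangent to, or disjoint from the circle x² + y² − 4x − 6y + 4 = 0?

tangent

Centre (2, 3), r² = 9. Distance² from centre to line = (51)²/289 = 9.
Since d² = r², the line is tangent.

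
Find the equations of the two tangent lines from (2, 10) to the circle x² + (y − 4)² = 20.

Write the tangent as mx − y + (10 − m·(2)) = 0 and set its distance from the centre to 2√5:
[m·(−2) − (−6)]² = 20(m² + 1)
2m² + 3m − 2 = 0, so m = 1/2 or m = −2.
Through (2, 10) these give x − 2y = −18 and 2x + y = 14.

x − 2y = −18 and 2x + y = 14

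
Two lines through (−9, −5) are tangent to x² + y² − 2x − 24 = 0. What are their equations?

4x − 3y = −21 and y = −5

Let a tangent through (−9, −5) have slope m. Its distance from (1, 0) must equal 5:
(10m − (5))² = 25(m² + 1)
3m² − 4m = 0, so m = 4/3 or m = 0.
Through (−9, −5) these give 4x − 3y = −21 and y = −5.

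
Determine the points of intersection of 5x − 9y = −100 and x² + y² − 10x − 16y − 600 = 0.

(−20, 0) and (25, 25)

From the line, y = (100 + 5x)/9. Substituting:
106x² − 530x − 53000 = 0  ⟹  x² − 5x − 500 = 0
x = 25 or x = −20, giving (25, 25) and (−20, 0).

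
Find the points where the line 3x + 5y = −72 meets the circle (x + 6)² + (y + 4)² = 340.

Express y = (−72 − 3x)/5 and substitute into the circle:
34x² + 612x − 4896 = 0  ⟹  x² + 18x − 144 = 0
x = 6 or x = −24, giving (6, −18) and (−24, 0).

(−24, 0) and (6, −18)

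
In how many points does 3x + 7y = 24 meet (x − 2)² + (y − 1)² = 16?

2

Centre (2, 1), r² = 16. Distance² from centre to line = (−11)²/58 = 121/58.
Since d² < r², the line cuts the circle twice.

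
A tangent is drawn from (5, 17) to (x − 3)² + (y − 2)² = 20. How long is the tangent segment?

√209

The centre is (3, 2) and r = 2√5. The square of the distance from P to the centre is 4 + 225 = 229.
Power of the point: PT² = |PO|² − r² = 209, so PT = √209.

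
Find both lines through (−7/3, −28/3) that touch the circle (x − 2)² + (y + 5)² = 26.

x + 5y = −49 and 5x + y = −21

Write the tangent as mx − y + (−28/3 − m·(−7/3)) = 0 and set its distance from the centre to √26:
(13/3m − (13/3))² = 26(m² + 1)
5m² + 26m + 5 = 0, so m = −1/5 or m = −5.
Through (−7/3, −28/3) these give x + 5y = −49 and 5x + y = −21.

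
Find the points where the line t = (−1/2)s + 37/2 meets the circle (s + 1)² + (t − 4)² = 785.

Substitute t = (37 − s)/2:
5s² − 50s − 2295 = 0  ⟹  s² − 10s − 459 = 0
s = 27 or s = −17, giving (27, 5) and (−17, 27).

(−17, 27) and (27, 5)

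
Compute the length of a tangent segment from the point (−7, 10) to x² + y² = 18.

With centre O = (0, 0), |OP|² = 149 and r² = 18.
By the tangent–radius right angle, tangent length = √(|PO|² − r²) = √131.

√131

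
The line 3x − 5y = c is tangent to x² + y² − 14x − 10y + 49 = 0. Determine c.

c = −4 ± 5√34

Tangency holds when the distance from the centre (7, 5) to the line equals the radius 5:
|3·7 − 5·5 − c| / √34 = 5
|c − (−4)| = 5√34.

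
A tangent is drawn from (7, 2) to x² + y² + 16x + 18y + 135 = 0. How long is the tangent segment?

Centre (−8, −9), r² = 10. |PO|² = (15)² + (11)² = 346.
By the tangent–radius right angle, tangent length = √(|PO|² − r²) = √336 = 4√21.

4√21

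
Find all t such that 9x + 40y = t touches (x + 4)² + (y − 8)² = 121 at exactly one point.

t = −167 or t = 735

Tangency holds when the distance from the centre (−4, 8) to the line equals the radius 11:
|9·(−4) + 40·8 − t| / √1681 = 11
|t − (284)| = 11·41, so t = 735 or t = −167.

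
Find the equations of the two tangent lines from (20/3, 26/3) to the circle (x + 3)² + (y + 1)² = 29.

2x − 5y = −30 and 5x − 2y = 16

Let a tangent through (20/3, 26/3) have slope m. Its distance from (−3, −1) must equal √29:
(−29/3m − (−29/3))² = 29(m² + 1)
10m² − 29m + 10 = 0, so m = 2/5 or m = 5/2.
Through (20/3, 26/3) these give 2x − 5y = −30 and 5x − 2y = 16.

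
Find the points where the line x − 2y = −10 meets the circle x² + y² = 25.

Express y = (10 + x)/2 and substitute into the circle:
5x² + 20x = 0  ⟹  x² + 4x = 0
x = 0 or x = −4, giving (0, 5) and (−4, 3).

(−4, 3) and (0, 5)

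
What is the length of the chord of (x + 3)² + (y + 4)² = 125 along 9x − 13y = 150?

5√10

The distance from (−3, −4) to the line is 125/√250, and r² = 125.
Chord = 2√(r² − d²) = 2·√(125/2) = 5√10.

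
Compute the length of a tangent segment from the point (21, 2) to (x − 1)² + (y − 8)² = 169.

√267

With centre O = (1, 8), |OP|² = 436 and r² = 169.
The tangent meets the radius at right angles, so tangent² = |PO|² − r² = 436 − 169 = 267.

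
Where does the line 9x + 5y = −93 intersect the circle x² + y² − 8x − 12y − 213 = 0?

Express y = (−93 − 9x)/5 and substitute into the circle:
106x² + 2014x + 8904 = 0  ⟹  x² + 19x + 84 = 0
x = −7 or x = −12, giving (−7, −6) and (−12, 3).

(−12, 3) and (−7, −6)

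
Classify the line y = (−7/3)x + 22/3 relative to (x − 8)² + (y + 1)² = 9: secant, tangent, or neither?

Centre (8, −1), r² = 9. Distance² from centre to line = (31)²/58 = 961/58.
Since d² > r², the line lies outside the circle.

neither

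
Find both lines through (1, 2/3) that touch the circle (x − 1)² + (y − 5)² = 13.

Let a tangent through (1, 2/3) have slope m. Its distance from (1, 5) must equal √13:
[m·(0) − (13/3)]² = 13(m² + 1)
9m² − 4 = 0, so m = −2/3 or m = 2/3.
Through (1, 2/3) these give 2x + 3y = 4 and 2x − 3y = 0.

2x + 3y = 4 and 2x − 3y = 0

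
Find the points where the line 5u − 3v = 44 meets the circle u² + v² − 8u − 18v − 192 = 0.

Express v = (−44 + 5u)/3 and substitute into the circle:
34u² − 782u + 2584 = 0  ⟹  u² − 23u + 76 = 0
u = 19 or u = 4, giving (19, 17) and (4, −8).

(4, −8) and (19, 17)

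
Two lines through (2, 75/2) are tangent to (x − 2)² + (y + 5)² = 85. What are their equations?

9x + 2y = 93 and 9x − 2y = −57

Let a tangent through (2, 75/2) have slope m. Its distance from (2, −5) must equal √85:
(0m − (−85/2))² = 85(m² + 1)
4m² − 81 = 0, so m = −9/2 or m = 9/2.
With m = −9/2: 9x + 2y = 93. With m = 9/2: 9x − 2y = −57.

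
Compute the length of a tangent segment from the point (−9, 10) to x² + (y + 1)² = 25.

√177

Centre (0, −1), r² = 25. |PO|² = (−9)² + (11)² = 202.
The tangent meets the radius at right angles, so tangent² = |PO|² − r² = 202 − 25 = 177.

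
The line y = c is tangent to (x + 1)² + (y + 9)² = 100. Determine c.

For a tangent, require d(centre, line) = r = 10.
|0·(−1) + 1·(−9) − c| / √1 = 10
|c − (−9)| = 10, so c = 1 or c = −19.

c = −19 or c = 1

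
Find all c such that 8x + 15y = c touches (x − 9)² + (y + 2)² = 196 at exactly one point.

c = −196 or c = 280

The line touches the circle iff its distance from (9, −2) is 14:
|8·9 + 15·(−2) − c| / √289 = 14
|c − (42)| = 14·17, so c = 280 or c = −196.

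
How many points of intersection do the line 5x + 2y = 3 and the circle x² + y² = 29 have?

Centre (0, 0), r² = 29. Distance² from centre to line = (−3)²/29 = 9/29.
Since d² < r², the line cuts the circle twice.

2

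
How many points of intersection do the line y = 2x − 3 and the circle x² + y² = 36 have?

Substituting the line into the circle gives 5x² − 12x − 27 = 0.
Discriminant = (−12)² − 4·5·(−27) = 684 > 0.
Two real roots: the line is a secant.

2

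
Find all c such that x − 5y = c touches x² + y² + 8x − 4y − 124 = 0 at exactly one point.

The line touches the circle iff its distance from (−4, 2) is 12:
|1·(−4) − 5·2 − c| / √26 = 12
|c − (−14)| = 12√26.

c = −14 ± 12√26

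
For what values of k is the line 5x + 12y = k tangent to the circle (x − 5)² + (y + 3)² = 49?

k = −102 or k = 80

For a tangent, require d(centre, line) = r = 7.
|5·5 + 12·(−3) − k| / √169 = 7
|k − (−11)| = 7·13, so k = 80 or k = −102.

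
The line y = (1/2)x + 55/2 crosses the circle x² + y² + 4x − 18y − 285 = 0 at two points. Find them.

Substitute y = (55 + x)/2:
5x² + 90x − 95 = 0  ⟹  x² + 18x − 19 = 0
x = 1 or x = −19, giving (1, 28) and (−19, 18).

(−19, 18) and (1, 28)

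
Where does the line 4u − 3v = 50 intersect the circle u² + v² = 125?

Substitute v = (−50 + 4u)/3:
25u² − 400u + 1375 = 0  ⟹  u² − 16u + 55 = 0
u = 11 or u = 5, giving (11, −2) and (5, −10).

(5, −10) and (11, −2)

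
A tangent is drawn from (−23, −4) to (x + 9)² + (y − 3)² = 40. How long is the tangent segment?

√205

Centre (−9, 3), r² = 40. |PO|² = (−14)² + (−7)² = 245.
The tangent meets the radius at right angles, so tangent² = |PO|² − r² = 245 − 40 = 205.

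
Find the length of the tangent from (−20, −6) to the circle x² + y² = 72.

2√91

The centre is (0, 0) and r = 6√2. The square of the distance from P to the centre is 400 + 36 = 436.
By the tangent–radius right angle, tangent length = √(|PO|² − r²) = √364 = 2√91.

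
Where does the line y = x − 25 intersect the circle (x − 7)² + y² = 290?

(8, −17) and (24, −1)

From the line, y = x − 25. Substituting:
2x² − 64x + 384 = 0  ⟹  x² − 32x + 192 = 0
x = 24 or x = 8, giving (24, −1) and (8, −17).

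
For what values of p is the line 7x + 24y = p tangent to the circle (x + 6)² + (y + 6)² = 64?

For a tangent, require d(centre, line) = r = 8.
|7·(−6) + 24·(−6) − p| / √625 = 8
|p − (−186)| = 8·25, so p = 14 or p = −386.

p = −386 or p = 14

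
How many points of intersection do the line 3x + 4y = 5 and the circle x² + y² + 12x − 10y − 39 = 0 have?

2

d² = (3·(−6) + 4·5 − (5))²/25 = 9/25; r² = 100.
Since d² < r², the line cuts the circle twice.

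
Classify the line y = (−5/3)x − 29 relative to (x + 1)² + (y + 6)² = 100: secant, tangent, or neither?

neither

d² = (5·(−1) + 3·(−6) − (−87))²/34 = 2048/17; r² = 100.
Since d² > r², the line lies outside the circle.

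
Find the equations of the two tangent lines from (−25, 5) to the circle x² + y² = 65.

x − 8y = −65 and 4x + 7y = −65

Write the tangent as mx − y + (5 − m·(−25)) = 0 and set its distance from the centre to √65:
[m·(25) − (−5)]² = 65(m² + 1)
56m² + 25m − 4 = 0, so m = 1/8 or m = −4/7.
Through (−25, 5) these give x − 8y = −65 and 4x + 7y = −65.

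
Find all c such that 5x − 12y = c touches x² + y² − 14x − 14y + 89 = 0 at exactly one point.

c = −88 or c = −10

The line touches the circle iff its distance from (7, 7) is 3:
|5·7 − 12·7 − c| / √169 = 3
|c − (−49)| = 3·13, so c = −10 or c = −88.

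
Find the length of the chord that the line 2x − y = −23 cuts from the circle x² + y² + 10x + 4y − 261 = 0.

Substitute y = 2x + 23:
5x² + 110x + 360 = 0  ⟹  x² + 22x + 72 = 0
x = −4 or x = −18, giving (−4, 15) and (−18, −13).
|(−4, 15) − (−18, −13)| = √((14)² + (28)²) = 14√5.

14√5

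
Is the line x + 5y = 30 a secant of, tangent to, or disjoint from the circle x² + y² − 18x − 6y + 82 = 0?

secant

Centre (9, 3), r² = 8. Distance² from centre to line = (−6)²/26 = 18/13.
Since d² < r², the line cuts the circle twice.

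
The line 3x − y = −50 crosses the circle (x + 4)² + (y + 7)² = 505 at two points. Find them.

Express y = 3x + 50 and substitute into the circle:
10x² + 350x + 2760 = 0  ⟹  x² + 35x + 276 = 0
x = −12 or x = −23, giving (−12, 14) and (−23, −19).

(−23, −19) and (−12, 14)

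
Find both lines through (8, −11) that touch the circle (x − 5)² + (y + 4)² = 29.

Let a tangent through (8, −11) have slope m. Its distance from (5, −4) must equal √29:
[m·(−3) − (7)]² = 29(m² + 1)
10m² − 21m − 10 = 0, so m = −2/5 or m = 5/2.
With m = −2/5: 2x + 5y = −39. With m = 5/2: 5x − 2y = 62.

2x + 5y = −39 and 5x − 2y = 62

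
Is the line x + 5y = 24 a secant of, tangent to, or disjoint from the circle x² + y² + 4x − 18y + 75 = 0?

disjoint

Substituting the line into the circle gives 26x² + 142x + 291 = 0.
Discriminant = (142)² − 4·26·(291) = −10100 < 0.
No real roots: the line does not meet the circle.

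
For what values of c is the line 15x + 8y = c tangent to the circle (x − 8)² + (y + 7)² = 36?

c = −38 or c = 166

Tangency holds when the distance from the centre (8, −7) to the line equals the radius 6:
|15·8 + 8·(−7) − c| / √289 = 6
|c − (64)| = 6·17, so c = 166 or c = −38.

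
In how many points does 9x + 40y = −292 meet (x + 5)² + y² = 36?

0

Centre (−5, 0), r² = 36. Distance² from centre to line = (247)²/1681 = 61009/1681.
Since d² > r², the line lies outside the circle.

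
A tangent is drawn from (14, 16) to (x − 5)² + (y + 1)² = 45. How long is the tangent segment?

5√13

The centre is (5, −1) and r = 3√5. The square of the distance from P to the centre is 81 + 289 = 370.
The tangent meets the radius at right angles, so tangent² = |PO|² − r² = 370 − 45 = 325.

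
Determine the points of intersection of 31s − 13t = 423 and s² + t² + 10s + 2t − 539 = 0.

(4, −23) and (17, 8)

Express t = (−423 + 31s)/13 and substitute into the circle:
1130s² − 23730s + 76840 = 0  ⟹  s² − 21s + 68 = 0
s = 17 or s = 4, giving (17, 8) and (4, −23).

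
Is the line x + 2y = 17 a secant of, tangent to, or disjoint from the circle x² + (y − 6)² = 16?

secant

Centre (0, 6), r² = 16. Distance² from centre to line = (−5)²/5 = 5.
Since d² < r², the line cuts the circle twice.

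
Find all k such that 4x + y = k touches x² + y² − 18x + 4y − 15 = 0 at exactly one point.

Tangency holds when the distance from the centre (9, −2) to the line equals the radius 10:
|4·9 + 1·(−2) − k| / √17 = 10
|k − (34)| = 10√17.

k = 34 ± 10√17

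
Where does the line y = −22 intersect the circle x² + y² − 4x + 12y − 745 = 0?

From the line, y = −22. Substituting:
x² − 4x − 525 = 0
x = 25 or x = −21, giving (25, −22) and (−21, −22).

(−21, −22) and (25, −22)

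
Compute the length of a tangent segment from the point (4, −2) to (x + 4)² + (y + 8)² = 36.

The centre is (−4, −8) and r = 6. The square of the distance from P to the centre is 64 + 36 = 100.
By the tangent–radius right angle, tangent length = √(|PO|² − r²) = √64 = 8.

8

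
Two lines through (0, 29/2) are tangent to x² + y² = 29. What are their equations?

5x − 2y = −29 and 5x + 2y = 29

A line y − (29/2) = m(x − (0)) is tangent when its distance from (0, 0) is √29:
(0m − (−29/2))² = 29(m² + 1)
4m² − 25 = 0, so m = 5/2 or m = −5/2.
With m = 5/2: 5x − 2y = −29. With m = −5/2: 5x + 2y = 29.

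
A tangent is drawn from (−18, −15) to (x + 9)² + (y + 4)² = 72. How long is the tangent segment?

With centre O = (−9, −4), |OP|² = 202 and r² = 72.
Power of the point: PT² = |PO|² − r² = 130, so PT = √130.

√130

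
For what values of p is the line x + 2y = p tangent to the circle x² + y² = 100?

The line touches the circle iff its distance from (0, 0) is 10:
|1·0 + 2·0 − p| / √5 = 10
|p| = 10√5.

p = ±10√5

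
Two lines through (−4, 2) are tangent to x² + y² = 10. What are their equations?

3x + y = −10 and x − 3y = −10

Write the tangent as mx − y + (2 − m·(−4)) = 0 and set its distance from the centre to √10:
(4m − (−2))² = 10(m² + 1)
3m² + 8m − 3 = 0, so m = −3 or m = 1/3.
With m = −3: 3x + y = −10. With m = 1/3: x − 3y = −10.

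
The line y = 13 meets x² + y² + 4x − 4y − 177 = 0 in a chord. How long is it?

16

Centre (−2, 2), r² = 185. Perpendicular distance d from centre to line = |−11| / √1 = 11.
Chord = 2√(r² − d²) = 2·√(64) = 16.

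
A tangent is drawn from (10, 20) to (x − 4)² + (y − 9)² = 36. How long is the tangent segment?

11

The centre is (4, 9) and r = 6. The square of the distance from P to the centre is 36 + 121 = 157.
The tangent meets the radius at right angles, so tangent² = |PO|² − r² = 157 − 36 = 121.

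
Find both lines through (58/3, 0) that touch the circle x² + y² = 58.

Let a tangent through (58/3, 0) have slope m. Its distance from (0, 0) must equal √58:
[m·(−58/3) − (0)]² = 58(m² + 1)
49m² − 9 = 0, so m = −3/7 or m = 3/7.
Through (58/3, 0) these give 3x + 7y = 58 and 3x − 7y = 58.

3x + 7y = 58 and 3x − 7y = 58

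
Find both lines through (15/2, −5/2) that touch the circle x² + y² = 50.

7x + y = 50 and x − y = 10

Write the tangent as mx − y + (−5/2 − m·(15/2)) = 0 and set its distance from the centre to 5√2:
(−15/2m − (5/2))² = 50(m² + 1)
m² + 6m − 7 = 0, so m = −7 or m = 1.
With m = −7: 7x + y = 50. With m = 1: x − y = 10.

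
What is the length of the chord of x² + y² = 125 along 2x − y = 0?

10√5

Substitute y = 2x:
5x² − 125 = 0  ⟹  x² − 25 = 0
x = 5 or x = −5, giving (5, 10) and (−5, −10).
|(5, 10) − (−5, −10)| = √((10)² + (20)²) = 10√5.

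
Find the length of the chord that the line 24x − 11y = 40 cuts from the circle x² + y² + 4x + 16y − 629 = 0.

2√697

Substitute y = (−40 + 24x)/11:
697x² + 2788x − 81549 = 0  ⟹  x² + 4x − 117 = 0
x = 9 or x = −13, giving (9, 16) and (−13, −32).
Chord length = distance between (9, 16) and (−13, −32) = √2788 = 2√697.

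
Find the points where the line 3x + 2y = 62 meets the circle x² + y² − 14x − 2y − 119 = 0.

(12, 13) and (20, 1)

Substitute y = (62 − 3x)/2:
13x² − 416x + 3120 = 0  ⟹  x² − 32x + 240 = 0
x = 20 or x = 12, giving (20, 1) and (12, 13).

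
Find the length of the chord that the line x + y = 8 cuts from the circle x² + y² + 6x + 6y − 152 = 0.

Express y = −x + 8 and substitute into the circle:
2x² − 16x − 40 = 0  ⟹  x² − 8x − 20 = 0
x = 10 or x = −2, giving (10, −2) and (−2, 10).
Chord length = distance between (10, −2) and (−2, 10) = √288 = 12√2.

12√2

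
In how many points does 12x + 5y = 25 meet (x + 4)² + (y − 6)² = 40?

Substituting the line into the circle gives 169x² + 320x − 575 = 0.
Discriminant = (320)² − 4·169·(−575) = 491100 > 0.
Two real roots: the line is a secant.

2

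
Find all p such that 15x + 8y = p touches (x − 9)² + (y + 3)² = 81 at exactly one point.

p = −42 or p = 264

Tangency holds when the distance from the centre (9, −3) to the line equals the radius 9:
|15·9 + 8·(−3) − p| / √289 = 9
|p − (111)| = 9·17, so p = 264 or p = −42.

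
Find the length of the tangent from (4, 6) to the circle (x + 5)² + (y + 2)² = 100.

3√5

The centre is (−5, −2) and r = 10. The square of the distance from P to the centre is 81 + 64 = 145.
Power of the point: PT² = |PO|² − r² = 45, so PT = 3√5.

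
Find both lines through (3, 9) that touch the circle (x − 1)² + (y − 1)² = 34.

5x + 3y = 42 and 3x − 5y = −36

Write the tangent as mx − y + (9 − m·(3)) = 0 and set its distance from the centre to √34:
(−2m − (−8))² = 34(m² + 1)
15m² + 16m − 15 = 0, so m = −5/3 or m = 3/5.
Through (3, 9) these give 5x + 3y = 42 and 3x − 5y = −36.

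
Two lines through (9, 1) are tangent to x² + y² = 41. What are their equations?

Let a tangent through (9, 1) have slope m. Its distance from (0, 0) must equal √41:
(−9m − (−1))² = 41(m² + 1)
20m² − 9m − 20 = 0, so m = 5/4 or m = −4/5.
With m = 5/4: 5x − 4y = 41. With m = −4/5: 4x + 5y = 41.

5x − 4y = 41 and 4x + 5y = 41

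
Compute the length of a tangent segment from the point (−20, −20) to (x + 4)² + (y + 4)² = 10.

The centre is (−4, −4) and r = √10. The square of the distance from P to the centre is 256 + 256 = 512.
The tangent meets the radius at right angles, so tangent² = |PO|² − r² = 512 − 10 = 502.

√502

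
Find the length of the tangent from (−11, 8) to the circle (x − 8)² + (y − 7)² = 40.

With centre O = (8, 7), |OP|² = 362 and r² = 40.
The tangent meets the radius at right angles, so tangent² = |PO|² − r² = 362 − 40 = 322.

√322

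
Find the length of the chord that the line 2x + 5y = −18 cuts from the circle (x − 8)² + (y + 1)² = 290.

6√29

From the line, y = (−18 − 2x)/5. Substituting:
29x² − 348x − 5481 = 0  ⟹  x² − 12x − 189 = 0
x = 21 or x = −9, giving (21, −12) and (−9, 0).
Chord length = distance between (21, −12) and (−9, 0) = √1044 = 6√29.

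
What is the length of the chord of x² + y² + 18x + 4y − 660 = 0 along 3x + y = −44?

17√10

Express y = −3x − 44 and substitute into the circle:
10x² + 270x + 1100 = 0  ⟹  x² + 27x + 110 = 0
x = −5 or x = −22, giving (−5, −29) and (−22, 22).
Chord length = distance between (−5, −29) and (−22, 22) = √2890 = 17√10.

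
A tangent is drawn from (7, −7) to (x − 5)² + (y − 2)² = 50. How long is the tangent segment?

√35

The centre is (5, 2) and r = 5√2. The square of the distance from P to the centre is 4 + 81 = 85.
Power of the point: PT² = |PO|² − r² = 35, so PT = √35.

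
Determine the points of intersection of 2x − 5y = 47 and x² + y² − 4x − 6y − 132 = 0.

Express y = (−47 + 2x)/5 and substitute into the circle:
29x² − 348x + 319 = 0  ⟹  x² − 12x + 11 = 0
x = 11 or x = 1, giving (11, −5) and (1, −9).

(1, −9) and (11, −5)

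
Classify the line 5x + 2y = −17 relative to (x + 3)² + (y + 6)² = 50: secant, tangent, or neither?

secant

Substituting the line into the circle gives 29x² + 74x − 139 = 0.
Δ = 5476 − (−16124) = 21600.
Two real roots: the line is a secant.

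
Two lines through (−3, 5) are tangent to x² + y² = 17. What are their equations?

A line y − (5) = m(x − (−3)) is tangent when its distance from (0, 0) is √17:
[m·(3) − (−5)]² = 17(m² + 1)
4m² − 15m − 4 = 0, so m = −1/4 or m = 4.
With m = −1/4: x + 4y = 17. With m = 4: 4x − y = −17.

x + 4y = 17 and 4x − y = −17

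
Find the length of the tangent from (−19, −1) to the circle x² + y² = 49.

√313

With centre O = (0, 0), |OP|² = 362 and r² = 49.
Power of the point: PT² = |PO|² − r² = 313, so PT = √313.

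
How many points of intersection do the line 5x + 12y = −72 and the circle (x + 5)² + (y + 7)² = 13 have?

2

Substituting the line into the circle gives 169x² + 1320x + 1872 = 0.
Δ = 1742400 − 1265472 = 476928.
Two real roots: the line is a secant.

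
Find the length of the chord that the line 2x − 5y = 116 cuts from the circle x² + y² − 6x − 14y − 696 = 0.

Centre (3, 7), r² = 754. Perpendicular distance d from centre to line = |−145| / √29 = 145/√29.
Chord = 2√(r² − d²) = 2·√(29) = 2√29.

2√29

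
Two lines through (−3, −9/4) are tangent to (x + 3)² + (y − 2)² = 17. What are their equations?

x − 4y = 6 and x + 4y = −12

Let a tangent through (−3, −9/4) have slope m. Its distance from (−3, 2) must equal √17:
[m·(0) − (17/4)]² = 17(m² + 1)
16m² − 1 = 0, so m = 1/4 or m = −1/4.
Through (−3, −9/4) these give x − 4y = 6 and x + 4y = −12.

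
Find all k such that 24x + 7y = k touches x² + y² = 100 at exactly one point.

The line touches the circle iff its distance from (0, 0) is 10:
|24·0 + 7·0 − k| / √625 = 10
|k| = 10·25, so k = 250 or k = −250.

k = −250 or k = 250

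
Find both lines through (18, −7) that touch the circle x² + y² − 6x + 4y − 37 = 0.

A line y − (−7) = m(x − (18)) is tangent when its distance from (3, −2) is 5√2:
(−15m − (5))² = 50(m² + 1)
7m² + 6m − 1 = 0, so m = −1 or m = 1/7.
With m = −1: x + y = 11. With m = 1/7: x − 7y = 67.

x + y = 11 and x − 7y = 67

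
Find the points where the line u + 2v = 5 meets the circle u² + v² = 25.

From the line, v = (5 − u)/2. Substituting:
5u² − 10u − 75 = 0  ⟹  u² − 2u − 15 = 0
u = 5 or u = −3, giving (5, 0) and (−3, 4).

(−3, 4) and (5, 0)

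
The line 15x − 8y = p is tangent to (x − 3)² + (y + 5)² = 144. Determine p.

For a tangent, require d(centre, line) = r = 12.
|15·3 − 8·(−5) − p| / √289 = 12
|p − (85)| = 12·17, so p = 289 or p = −119.

p = −119 or p = 289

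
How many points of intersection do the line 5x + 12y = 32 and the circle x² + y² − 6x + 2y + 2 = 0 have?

d² = (5·3 + 12·(−1) − (32))²/169 = 841/169; r² = 8.
Since d² < r², the line cuts the circle twice.

2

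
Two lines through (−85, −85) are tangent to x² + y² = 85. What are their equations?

Write the tangent as mx − y + (−85 − m·(−85)) = 0 and set its distance from the centre to √85:
[m·(85) − (85)]² = 85(m² + 1)
42m² − 85m + 42 = 0, so m = 7/6 or m = 6/7.
Through (−85, −85) these give 7x − 6y = −85 and 6x − 7y = 85.

7x − 6y = −85 and 6x − 7y = 85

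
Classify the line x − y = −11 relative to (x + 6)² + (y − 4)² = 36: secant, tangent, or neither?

d² = (1·(−6) − 1·4 − (−11))²/2 = 1/2; r² = 36.
Since d² < r², the line cuts the circle twice.

secant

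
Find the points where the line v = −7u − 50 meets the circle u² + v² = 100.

Express v = −7u − 50 and substitute into the circle:
50u² + 700u + 2400 = 0  ⟹  u² + 14u + 48 = 0
u = −6 or u = −8, giving (−6, −8) and (−8, 6).

(−8, 6) and (−6, −8)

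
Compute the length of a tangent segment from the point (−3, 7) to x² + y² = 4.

Centre (0, 0), r² = 4. |PO|² = (−3)² + (7)² = 58.
By the tangent–radius right angle, tangent length = √(|PO|² − r²) = √54 = 3√6.

3√6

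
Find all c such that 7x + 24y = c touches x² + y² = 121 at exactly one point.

c = −275 or c = 275

The line touches the circle iff its distance from (0, 0) is 11:
|7·0 + 24·0 − c| / √625 = 11
|c| = 11·25, so c = 275 or c = −275.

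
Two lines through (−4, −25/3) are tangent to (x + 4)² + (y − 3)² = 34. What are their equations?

5x + 3y = −45 and 5x − 3y = 5

Let a tangent through (−4, −25/3) have slope m. Its distance from (−4, 3) must equal √34:
(0m − (34/3))² = 34(m² + 1)
9m² − 25 = 0, so m = −5/3 or m = 5/3.
Through (−4, −25/3) these give 5x + 3y = −45 and 5x − 3y = 5.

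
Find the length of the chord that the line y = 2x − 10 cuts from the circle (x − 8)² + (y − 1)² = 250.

The distance from (8, 1) to the line is 5/√5, and r² = 250.
Half the chord is √(r² − d²) = √(245), so the full chord is 14√5.

14√5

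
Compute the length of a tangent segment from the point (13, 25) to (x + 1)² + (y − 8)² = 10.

The centre is (−1, 8) and r = √10. The square of the distance from P to the centre is 196 + 289 = 485.
By the tangent–radius right angle, tangent length = √(|PO|² − r²) = √475 = 5√19.

5√19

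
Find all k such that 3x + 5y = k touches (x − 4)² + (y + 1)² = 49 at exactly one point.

k = 7 ± 7√34

Tangency holds when the distance from the centre (4, −1) to the line equals the radius 7:
|3·4 + 5·(−1) − k| / √34 = 7
|k − (7)| = 7√34.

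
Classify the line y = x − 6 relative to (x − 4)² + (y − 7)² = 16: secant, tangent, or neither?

Substituting the line into the circle gives 2x² − 34x + 169 = 0.
Δ = 1156 − 1352 = −196.
No real roots: the line does not meet the circle.

neither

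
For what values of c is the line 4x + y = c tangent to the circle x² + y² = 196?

Tangency holds when the distance from the centre (0, 0) to the line equals the radius 14:
|4·0 + 1·0 − c| / √17 = 14
|c| = 14√17.

c = ±14√17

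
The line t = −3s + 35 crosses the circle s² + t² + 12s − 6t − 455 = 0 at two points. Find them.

(4, 23) and (14, −7)

From the line, t = −3s + 35. Substituting:
10s² − 180s + 560 = 0  ⟹  s² − 18s + 56 = 0
s = 14 or s = 4, giving (14, −7) and (4, 23).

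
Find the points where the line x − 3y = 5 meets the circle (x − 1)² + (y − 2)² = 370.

(−16, −7) and (20, 5)

Express y = (−5 + x)/3 and substitute into the circle:
10x² − 40x − 3200 = 0  ⟹  x² − 4x − 320 = 0
x = 20 or x = −16, giving (20, 5) and (−16, −7).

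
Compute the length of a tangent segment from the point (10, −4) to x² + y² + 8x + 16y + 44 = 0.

4√11

The centre is (−4, −8) and r = 6. The square of the distance from P to the centre is 196 + 16 = 212.
Power of the point: PT² = |PO|² − r² = 176, so PT = 4√11.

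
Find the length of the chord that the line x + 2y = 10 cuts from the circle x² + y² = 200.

The distance from (0, 0) to the line is 10/√5, and r² = 200.
Half the chord is √(r² − d²) = √(180), so the full chord is 12√5.

12√5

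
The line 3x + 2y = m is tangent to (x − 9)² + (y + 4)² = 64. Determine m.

Tangency holds when the distance from the centre (9, −4) to the line equals the radius 8:
|3·9 + 2·(−4) − m| / √13 = 8
|m − (19)| = 8√13.

m = 19 ± 8√13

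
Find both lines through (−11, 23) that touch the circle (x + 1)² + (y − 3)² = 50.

7x + y = −54 and x + y = 12

Let a tangent through (−11, 23) have slope m. Its distance from (−1, 3) must equal 5√2:
[m·(10) − (−20)]² = 50(m² + 1)
m² + 8m + 7 = 0, so m = −7 or m = −1.
With m = −7: 7x + y = −54. With m = −1: x + y = 12.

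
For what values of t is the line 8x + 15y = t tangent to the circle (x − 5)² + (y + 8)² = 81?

t = −233 or t = 73

The line touches the circle iff its distance from (5, −8) is 9:
|8·5 + 15·(−8) − t| / √289 = 9
|t − (−80)| = 9·17, so t = 73 or t = −233.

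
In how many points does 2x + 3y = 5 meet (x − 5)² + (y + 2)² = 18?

Centre (5, −2), r² = 18. Distance² from centre to line = (−1)²/13 = 1/13.
Since d² < r², the line cuts the circle twice.

2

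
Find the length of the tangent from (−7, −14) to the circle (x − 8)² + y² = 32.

The centre is (8, 0) and r = 4√2. The square of the distance from P to the centre is 225 + 196 = 421.
By the tangent–radius right angle, tangent length = √(|PO|² − r²) = √389.

√389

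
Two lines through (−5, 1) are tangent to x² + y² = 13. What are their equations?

3x + 2y = −13 and 2x − 3y = −13

A line y − (1) = m(x − (−5)) is tangent when its distance from (0, 0) is √13:
(5m − (−1))² = 13(m² + 1)
6m² + 5m − 6 = 0, so m = −3/2 or m = 2/3.
With m = −3/2: 3x + 2y = −13. With m = 2/3: 2x − 3y = −13.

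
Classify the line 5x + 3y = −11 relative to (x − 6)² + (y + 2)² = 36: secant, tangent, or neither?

Substituting the line into the circle gives 34x² − 58x + 25 = 0.
Discriminant = (−58)² − 4·34·(25) = −36 < 0.
No real roots: the line does not meet the circle.

neither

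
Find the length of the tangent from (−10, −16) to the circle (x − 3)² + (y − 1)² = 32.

√426

Centre (3, 1), r² = 32. |PO|² = (−13)² + (−17)² = 458.
The tangent meets the radius at right angles, so tangent² = |PO|² − r² = 458 − 32 = 426.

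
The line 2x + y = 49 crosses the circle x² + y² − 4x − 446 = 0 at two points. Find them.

(17, 15) and (23, 3)

Substitute y = −2x + 49:
5x² − 200x + 1955 = 0  ⟹  x² − 40x + 391 = 0
x = 23 or x = 17, giving (23, 3) and (17, 15).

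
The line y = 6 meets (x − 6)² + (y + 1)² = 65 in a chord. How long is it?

8

Express y = 6 and substitute into the circle:
x² − 12x + 20 = 0
x = 10 or x = 2, giving (10, 6) and (2, 6).
Chord length = distance between (10, 6) and (2, 6) = √64 = 8.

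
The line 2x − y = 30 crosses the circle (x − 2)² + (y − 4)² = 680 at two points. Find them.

(4, −22) and (24, 18)

Express y = 2x − 30 and substitute into the circle:
5x² − 140x + 480 = 0  ⟹  x² − 28x + 96 = 0
x = 24 or x = 4, giving (24, 18) and (4, −22).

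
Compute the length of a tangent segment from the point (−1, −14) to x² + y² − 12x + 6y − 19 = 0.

√106

Centre (6, −3), r² = 64. |PO|² = (−7)² + (−11)² = 170.
By the tangent–radius right angle, tangent length = √(|PO|² − r²) = √106.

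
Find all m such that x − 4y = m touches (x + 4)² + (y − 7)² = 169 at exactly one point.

m = −32 ± 13√17

Tangency holds when the distance from the centre (−4, 7) to the line equals the radius 13:
|1·(−4) − 4·7 − m| / √17 = 13
|m − (−32)| = 13√17.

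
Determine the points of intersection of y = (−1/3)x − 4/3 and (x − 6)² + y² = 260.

Substitute y = (−4 − x)/3:
10x² − 100x − 2000 = 0  ⟹  x² − 10x − 200 = 0
x = 20 or x = −10, giving (20, −8) and (−10, 2).

(−10, 2) and (20, −8)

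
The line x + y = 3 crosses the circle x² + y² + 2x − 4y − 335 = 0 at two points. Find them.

(−13, 16) and (13, −10)

Substitute y = −x + 3:
2x² − 338 = 0  ⟹  x² − 169 = 0
x = 13 or x = −13, giving (13, −10) and (−13, 16).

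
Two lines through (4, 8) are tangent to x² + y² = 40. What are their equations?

x − 3y = −20 and 3x + y = 20

Write the tangent as mx − y + (8 − m·(4)) = 0 and set its distance from the centre to 2√10:
[m·(−4) − (−8)]² = 40(m² + 1)
3m² + 8m − 3 = 0, so m = 1/3 or m = −3.
With m = 1/3: x − 3y = −20. With m = −3: 3x + y = 20.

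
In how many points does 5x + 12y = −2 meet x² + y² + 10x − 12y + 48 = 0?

0

d² = (5·(−5) + 12·6 − (−2))²/169 = 2401/169; r² = 13.
Since d² > r², the line lies outside the circle.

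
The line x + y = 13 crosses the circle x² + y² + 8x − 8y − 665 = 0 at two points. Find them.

(−15, 28) and (20, −7)

From the line, y = −x + 13. Substituting:
2x² − 10x − 600 = 0  ⟹  x² − 5x − 300 = 0
x = 20 or x = −15, giving (20, −7) and (−15, 28).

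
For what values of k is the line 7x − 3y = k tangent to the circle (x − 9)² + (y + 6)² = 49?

k = 81 ± 7√58

Tangency holds when the distance from the centre (9, −6) to the line equals the radius 7:
|7·9 − 3·(−6) − k| / √58 = 7
|k − (81)| = 7√58.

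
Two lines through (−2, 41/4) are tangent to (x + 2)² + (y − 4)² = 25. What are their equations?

3x + 4y = 35 and 3x − 4y = −47

A line y − (41/4) = m(x − (−2)) is tangent when its distance from (−2, 4) is 5:
(0m − (−25/4))² = 25(m² + 1)
16m² − 9 = 0, so m = −3/4 or m = 3/4.
Through (−2, 41/4) these give 3x + 4y = 35 and 3x − 4y = −47.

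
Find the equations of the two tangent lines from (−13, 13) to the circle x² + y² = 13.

A line y − (13) = m(x − (−13)) is tangent when its distance from (0, 0) is √13:
[m·(13) − (−13)]² = 13(m² + 1)
6m² + 13m + 6 = 0, so m = −3/2 or m = −2/3.
Through (−13, 13) these give 3x + 2y = −13 and 2x + 3y = 13.

3x + 2y = −13 and 2x + 3y = 13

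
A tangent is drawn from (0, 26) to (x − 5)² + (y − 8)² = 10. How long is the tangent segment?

With centre O = (5, 8), |OP|² = 349 and r² = 10.
The tangent meets the radius at right angles, so tangent² = |PO|² − r² = 349 − 10 = 339.

√339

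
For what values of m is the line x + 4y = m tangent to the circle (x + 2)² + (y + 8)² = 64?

m = −34 ± 8√17

The line touches the circle iff its distance from (−2, −8) is 8:
|1·(−2) + 4·(−8) − m| / √17 = 8
|m − (−34)| = 8√17.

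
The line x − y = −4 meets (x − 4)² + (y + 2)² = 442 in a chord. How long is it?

28√2

Express y = x + 4 and substitute into the circle:
2x² + 4x − 390 = 0  ⟹  x² + 2x − 195 = 0
x = 13 or x = −15, giving (13, 17) and (−15, −11).
Chord length = distance between (13, 17) and (−15, −11) = √1568 = 28√2.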